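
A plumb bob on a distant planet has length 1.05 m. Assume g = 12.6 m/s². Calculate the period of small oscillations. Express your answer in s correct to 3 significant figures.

T = 2π√(L/g) = 2π√(1.05/12.6) = 2π × 0.2887 = 1.81 s.

1.81 s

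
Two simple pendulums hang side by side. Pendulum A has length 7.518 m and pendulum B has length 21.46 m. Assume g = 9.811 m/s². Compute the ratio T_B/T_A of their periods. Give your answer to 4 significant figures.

T ∝ √L, so T_B/T_A = √(L_B/L_A) = √(21.46/7.518) = 1.690.

1.690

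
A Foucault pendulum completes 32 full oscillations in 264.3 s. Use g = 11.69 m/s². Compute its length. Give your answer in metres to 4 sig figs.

T = 264.3/32 = 8.2594 s.
From T = 2π√(L/g), L = gT²/(4π²) = 11.69 × 8.2594²/(4π²) = 20.20 m.

20.20 m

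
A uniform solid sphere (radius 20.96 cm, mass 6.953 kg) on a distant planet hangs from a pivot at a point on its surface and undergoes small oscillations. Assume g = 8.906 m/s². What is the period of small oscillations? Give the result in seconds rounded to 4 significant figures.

I_cm = (2/5)mr² = 0.12218 kg·m². The pivot is at distance d = 0.2096 m from the centre of mass.
By the parallel-axis theorem, I = I_cm + md² = 0.12218 + 0.30546 = 0.42764 kg·m².
T = 2π√(I/(mgd)) = 2π√(0.42764/(6.953 × 8.906 × 0.2096)) = 1.141 s.

1.141 s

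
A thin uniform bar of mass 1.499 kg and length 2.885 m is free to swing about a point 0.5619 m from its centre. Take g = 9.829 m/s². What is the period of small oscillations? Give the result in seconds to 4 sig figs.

2.686 s

For a physical pendulum T = 2π√(I/(mgd)), with d = 0.56190 m from pivot to centre of mass.
I_cm = mL²/12 = 1.499 × 2.885²/12 = 1.0397 kg·m²; I = I_cm + md² = 1.0397 + 1.499 × 0.56190² = 1.5130 kg·m².
T = 2π√(1.5130/(1.499 × 9.829 × 0.56190)) = 2.686 s.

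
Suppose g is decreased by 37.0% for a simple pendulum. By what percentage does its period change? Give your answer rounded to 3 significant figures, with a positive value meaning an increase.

26.0%

T ∝ 1/√g, so T'/T = 1/√(0.6300) = 1.260.
Percentage change in T = (1.260 − 1) × 100% = 26.0%.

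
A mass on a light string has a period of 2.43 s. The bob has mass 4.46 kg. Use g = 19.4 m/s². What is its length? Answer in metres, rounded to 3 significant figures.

From T = 2π√(L/g), L = gT²/(4π²) = 19.4 × 2.430²/(4π²) = 2.90 m.

2.90 m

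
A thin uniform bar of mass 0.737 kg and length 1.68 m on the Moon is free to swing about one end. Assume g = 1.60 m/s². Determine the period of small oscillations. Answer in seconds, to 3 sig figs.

5.26 s

For a physical pendulum T = 2π√(I/(mgd)), with d = 0.8400 m from pivot to centre of mass.
I_cm = mL²/12 = 0.737 × 1.68²/12 = 0.1733 kg·m²; I = I_cm + md² = 0.1733 + 0.737 × 0.8400² = 0.6934 kg·m².
T = 2π√(0.6934/(0.737 × 1.60 × 0.8400)) = 5.26 s.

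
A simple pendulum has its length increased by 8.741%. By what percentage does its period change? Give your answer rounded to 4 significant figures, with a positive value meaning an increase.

4.279%

T ∝ √L, so T'/T = √(1.0874) = 1.0428.
Percentage change in T = (1.0428 − 1) × 100% = 4.279%.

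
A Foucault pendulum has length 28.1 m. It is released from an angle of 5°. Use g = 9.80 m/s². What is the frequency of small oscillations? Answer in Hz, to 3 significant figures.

T = 2π√(L/g) = 2π√(28.1/9.80) = 10.64 s, so f = 1/T = 0.0940 Hz.

0.0940 Hz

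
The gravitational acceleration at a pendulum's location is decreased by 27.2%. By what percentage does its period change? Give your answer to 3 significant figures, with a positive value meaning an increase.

T ∝ 1/√g, so T'/T = 1/√(0.7280) = 1.172.
Percentage change in T = (1.172 − 1) × 100% = 17.2%.

17.2%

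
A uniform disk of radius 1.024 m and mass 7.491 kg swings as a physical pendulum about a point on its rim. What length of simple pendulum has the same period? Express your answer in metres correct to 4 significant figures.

1.536 m

The equivalent simple-pendulum length is L_eq = I/(md), where I is about the pivot and d = 1.0240 m.
I_cm = ½mR² = 3.9274 kg·m², so I = I_cm + md² = 3.9274 + 7.8549 = 11.782 kg·m².
L_eq = 11.782/(7.491 × 1.0240) = 1.536 m.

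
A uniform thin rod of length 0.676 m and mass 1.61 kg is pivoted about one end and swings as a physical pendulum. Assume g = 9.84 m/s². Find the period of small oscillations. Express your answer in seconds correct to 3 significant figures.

For a physical pendulum T = 2π√(I/(mgd)), with d = 0.3380 m from pivot to centre of mass.
I_cm = mL²/12 = 1.61 × 0.676²/12 = 0.06131 kg·m²; I = I_cm + md² = 0.06131 + 1.61 × 0.3380² = 0.2452 kg·m².
T = 2π√(0.2452/(1.61 × 9.84 × 0.3380)) = 1.34 s.

1.34 s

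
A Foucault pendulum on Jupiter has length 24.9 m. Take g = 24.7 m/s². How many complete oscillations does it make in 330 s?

T = 2π√(L/g) = 2π√(24.9/24.7) = 6.309 s.
Number of complete oscillations = ⌊330/6.309⌋ = ⌊52.31⌋ = 52.

52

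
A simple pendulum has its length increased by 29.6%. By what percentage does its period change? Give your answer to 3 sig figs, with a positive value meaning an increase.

T ∝ √L, so T'/T = √(1.296) = 1.138.
Percentage change in T = (1.138 − 1) × 100% = 13.8%.

13.8%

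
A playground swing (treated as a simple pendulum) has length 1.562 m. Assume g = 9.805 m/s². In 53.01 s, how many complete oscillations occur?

21

T = 2π√(L/g) = 2π√(1.562/9.805) = 2.5078 s.
Number of complete oscillations = ⌊53.01/2.5078⌋ = ⌊21.138⌋ = 21.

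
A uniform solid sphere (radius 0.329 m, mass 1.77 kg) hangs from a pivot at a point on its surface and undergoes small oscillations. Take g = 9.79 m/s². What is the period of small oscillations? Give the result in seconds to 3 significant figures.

1.36 s

I_cm = (2/5)mr² = 0.07663 kg·m². The pivot is at distance d = 0.329 m from the centre of mass.
By the parallel-axis theorem, I = I_cm + md² = 0.07663 + 0.1916 = 0.2682 kg·m².
T = 2π√(I/(mgd)) = 2π√(0.2682/(1.77 × 9.79 × 0.329)) = 1.36 s.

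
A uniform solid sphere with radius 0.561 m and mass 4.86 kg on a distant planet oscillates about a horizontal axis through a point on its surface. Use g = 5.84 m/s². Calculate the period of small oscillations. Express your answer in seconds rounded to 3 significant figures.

2.30 s

I_cm = (2/5)mr² = 0.6118 kg·m². The pivot is at distance d = 0.561 m from the centre of mass.
By the parallel-axis theorem, I = I_cm + md² = 0.6118 + 1.530 = 2.141 kg·m².
T = 2π√(I/(mgd)) = 2π√(2.141/(4.86 × 5.84 × 0.561)) = 2.30 s.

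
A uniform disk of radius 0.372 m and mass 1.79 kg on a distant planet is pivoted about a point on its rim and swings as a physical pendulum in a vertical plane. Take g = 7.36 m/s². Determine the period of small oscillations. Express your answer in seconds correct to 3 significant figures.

I_cm = ½mr² = 0.1239 kg·m². The pivot is at distance d = 0.372 m from the centre of mass.
By the parallel-axis theorem, I = I_cm + md² = 0.1239 + 0.2477 = 0.3716 kg·m².
T = 2π√(I/(mgd)) = 2π√(0.3716/(1.79 × 7.36 × 0.372)) = 1.73 s.

1.73 s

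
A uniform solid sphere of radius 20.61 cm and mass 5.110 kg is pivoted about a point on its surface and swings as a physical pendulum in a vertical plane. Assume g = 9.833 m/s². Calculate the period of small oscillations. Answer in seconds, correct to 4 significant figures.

I_cm = (2/5)mr² = 0.086823 kg·m². The pivot is at distance d = 0.2061 m from the centre of mass.
By the parallel-axis theorem, I = I_cm + md² = 0.086823 + 0.21706 = 0.30388 kg·m².
T = 2π√(I/(mgd)) = 2π√(0.30388/(5.110 × 9.833 × 0.2061)) = 1.076 s.

1.076 s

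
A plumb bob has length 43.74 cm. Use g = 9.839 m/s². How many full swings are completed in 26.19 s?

19

T = 2π√(L/g) = 2π√(0.4374/9.839) = 1.3248 s.
Number of complete oscillations = ⌊26.19/1.3248⌋ = ⌊19.769⌋ = 19.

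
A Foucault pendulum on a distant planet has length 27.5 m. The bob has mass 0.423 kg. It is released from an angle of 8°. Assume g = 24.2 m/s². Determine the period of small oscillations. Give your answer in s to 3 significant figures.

T = 2π√(L/g) = 2π√(27.5/24.2) = 2π × 1.066 = 6.70 s.

6.70 s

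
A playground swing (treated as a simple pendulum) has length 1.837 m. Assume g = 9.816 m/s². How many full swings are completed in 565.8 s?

208

T = 2π√(L/g) = 2π√(1.837/9.816) = 2.7181 s.
Number of complete oscillations = ⌊565.8/2.7181⌋ = ⌊208.16⌋ = 208.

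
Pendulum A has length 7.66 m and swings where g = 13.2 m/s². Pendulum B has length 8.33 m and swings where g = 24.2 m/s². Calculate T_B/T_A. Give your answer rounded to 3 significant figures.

0.770

T = 2π√(L/g), so T_B/T_A = √((L_B/g_B)/(L_A/g_A)) = √((8.33/24.2)/(7.66/13.2)) = 0.770.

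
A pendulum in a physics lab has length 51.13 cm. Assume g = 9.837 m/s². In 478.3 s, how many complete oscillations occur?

T = 2π√(L/g) = 2π√(0.5113/9.837) = 1.4325 s.
Number of complete oscillations = ⌊478.3/1.4325⌋ = ⌊333.90⌋ = 333.

333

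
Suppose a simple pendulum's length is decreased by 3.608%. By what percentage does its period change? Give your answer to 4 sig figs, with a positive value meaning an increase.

-1.821%

T ∝ √L, so T'/T = √(0.96392) = 0.98179.
Percentage change in T = (0.98179 − 1) × 100% = -1.821%.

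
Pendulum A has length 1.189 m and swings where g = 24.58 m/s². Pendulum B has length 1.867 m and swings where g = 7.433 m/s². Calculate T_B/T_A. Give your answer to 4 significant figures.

T = 2π√(L/g), so T_B/T_A = √((L_B/g_B)/(L_A/g_A)) = √((1.867/7.433)/(1.189/24.58)) = 2.279.

2.279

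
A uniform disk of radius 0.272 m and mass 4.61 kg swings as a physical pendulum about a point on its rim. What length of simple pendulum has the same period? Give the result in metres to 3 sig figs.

0.408 m

The equivalent simple-pendulum length is L_eq = I/(md), where I is about the pivot and d = 0.2720 m.
I_cm = ½mR² = 0.1705 kg·m², so I = I_cm + md² = 0.1705 + 0.3411 = 0.5116 kg·m².
L_eq = 0.5116/(4.61 × 0.2720) = 0.408 m.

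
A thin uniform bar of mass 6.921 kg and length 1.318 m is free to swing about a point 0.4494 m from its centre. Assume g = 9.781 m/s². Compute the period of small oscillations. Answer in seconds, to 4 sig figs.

1.765 s

For a physical pendulum T = 2π√(I/(mgd)), with d = 0.44940 m from pivot to centre of mass.
I_cm = mL²/12 = 6.921 × 1.318²/12 = 1.0019 kg·m²; I = I_cm + md² = 1.0019 + 6.921 × 0.44940² = 2.3997 kg·m².
T = 2π√(2.3997/(6.921 × 9.781 × 0.44940)) = 1.765 s.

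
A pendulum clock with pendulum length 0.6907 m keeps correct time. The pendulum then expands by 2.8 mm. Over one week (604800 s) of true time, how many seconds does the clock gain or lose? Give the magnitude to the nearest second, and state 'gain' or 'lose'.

T ∝ √L, so T'/T = √(0.69350/0.6907) = 1.00202.
In 604800 s of true time the clock registers 604800/1.00202 = 603577.8 s, so it loses 1222 s.

lose 1222 s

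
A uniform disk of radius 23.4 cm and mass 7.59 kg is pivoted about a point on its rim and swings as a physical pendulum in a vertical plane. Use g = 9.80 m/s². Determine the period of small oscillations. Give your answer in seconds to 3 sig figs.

I_cm = ½mr² = 0.2078 kg·m². The pivot is at distance d = 0.234 m from the centre of mass.
By the parallel-axis theorem, I = I_cm + md² = 0.2078 + 0.4156 = 0.6234 kg·m².
T = 2π√(I/(mgd)) = 2π√(0.6234/(7.59 × 9.80 × 0.234)) = 1.19 s.

1.19 s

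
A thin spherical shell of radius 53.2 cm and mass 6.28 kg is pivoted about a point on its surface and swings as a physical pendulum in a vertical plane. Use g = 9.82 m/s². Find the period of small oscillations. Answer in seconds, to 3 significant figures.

I_cm = (2/3)mr² = 1.185 kg·m². The pivot is at distance d = 0.532 m from the centre of mass.
By the parallel-axis theorem, I = I_cm + md² = 1.185 + 1.777 = 2.962 kg·m².
T = 2π√(I/(mgd)) = 2π√(2.962/(6.28 × 9.82 × 0.532)) = 1.89 s.

1.89 s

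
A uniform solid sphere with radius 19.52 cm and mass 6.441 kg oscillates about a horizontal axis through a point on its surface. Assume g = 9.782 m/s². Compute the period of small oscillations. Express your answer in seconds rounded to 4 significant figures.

1.050 s

I_cm = (2/5)mr² = 0.098169 kg·m². The pivot is at distance d = 0.1952 m from the centre of mass.
By the parallel-axis theorem, I = I_cm + md² = 0.098169 + 0.24542 = 0.34359 kg·m².
T = 2π√(I/(mgd)) = 2π√(0.34359/(6.441 × 9.782 × 0.1952)) = 1.050 s.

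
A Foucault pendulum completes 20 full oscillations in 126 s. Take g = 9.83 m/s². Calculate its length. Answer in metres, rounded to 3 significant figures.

T = 126/20 = 6.300 s.
From T = 2π√(L/g), L = gT²/(4π²) = 9.83 × 6.300²/(4π²) = 9.88 m.

9.88 m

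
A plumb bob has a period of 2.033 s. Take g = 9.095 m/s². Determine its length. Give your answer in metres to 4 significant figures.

From T = 2π√(L/g), L = gT²/(4π²) = 9.095 × 2.0330²/(4π²) = 0.9522 m.

0.9522 m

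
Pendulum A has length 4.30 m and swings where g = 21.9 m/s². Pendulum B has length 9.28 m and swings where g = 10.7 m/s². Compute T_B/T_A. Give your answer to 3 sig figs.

T = 2π√(L/g), so T_B/T_A = √((L_B/g_B)/(L_A/g_A)) = √((9.28/10.7)/(4.30/21.9)) = 2.10.

2.10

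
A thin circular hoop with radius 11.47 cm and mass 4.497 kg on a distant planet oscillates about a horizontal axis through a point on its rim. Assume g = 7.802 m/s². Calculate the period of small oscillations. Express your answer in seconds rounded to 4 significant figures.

1.077 s

I_cm = mr² = 0.059163 kg·m². The pivot is at distance d = 0.1147 m from the centre of mass.
By the parallel-axis theorem, I = I_cm + md² = 0.059163 + 0.059163 = 0.11833 kg·m².
T = 2π√(I/(mgd)) = 2π√(0.11833/(4.497 × 7.802 × 0.1147)) = 1.077 s.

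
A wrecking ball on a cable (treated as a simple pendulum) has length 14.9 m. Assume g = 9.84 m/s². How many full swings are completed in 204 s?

T = 2π√(L/g) = 2π√(14.9/9.84) = 7.732 s.
Number of complete oscillations = ⌊204/7.732⌋ = ⌊26.38⌋ = 26.

26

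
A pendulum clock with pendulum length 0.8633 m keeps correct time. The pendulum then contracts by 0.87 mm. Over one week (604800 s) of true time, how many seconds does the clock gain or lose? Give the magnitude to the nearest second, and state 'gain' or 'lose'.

T ∝ √L, so T'/T = √(0.86243/0.8633) = 0.999496.
In 604800 s of true time the clock registers 604800/0.999496 = 605105.0 s, so it gains 305 s.

gain 305 s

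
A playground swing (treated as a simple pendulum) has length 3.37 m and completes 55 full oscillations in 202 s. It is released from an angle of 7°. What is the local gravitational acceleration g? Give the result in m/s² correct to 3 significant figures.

9.86 m/s²

T = 202/55 = 3.673 s.
From T = 2π√(L/g), g = 4π²L/T² = 4π² × 3.37/3.673² = 9.86 m/s².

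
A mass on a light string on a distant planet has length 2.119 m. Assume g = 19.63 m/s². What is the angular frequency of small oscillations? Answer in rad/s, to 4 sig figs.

3.044 rad/s

ω = √(g/L) = √(19.63/2.119) = 3.044 rad/s.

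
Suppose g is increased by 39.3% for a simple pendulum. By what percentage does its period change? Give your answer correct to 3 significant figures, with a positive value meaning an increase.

T ∝ 1/√g, so T'/T = 1/√(1.393) = 0.8473.
Percentage change in T = (0.8473 − 1) × 100% = -15.3%.

-15.3%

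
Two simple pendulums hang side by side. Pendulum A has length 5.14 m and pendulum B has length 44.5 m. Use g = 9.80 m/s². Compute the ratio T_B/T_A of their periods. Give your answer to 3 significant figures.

T ∝ √L, so T_B/T_A = √(L_B/L_A) = √(44.5/5.14) = 2.94.

2.94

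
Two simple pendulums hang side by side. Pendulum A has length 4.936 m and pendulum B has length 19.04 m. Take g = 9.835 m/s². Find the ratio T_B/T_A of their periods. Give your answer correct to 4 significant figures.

T ∝ √L, so T_B/T_A = √(L_B/L_A) = √(19.04/4.936) = 1.964.

1.964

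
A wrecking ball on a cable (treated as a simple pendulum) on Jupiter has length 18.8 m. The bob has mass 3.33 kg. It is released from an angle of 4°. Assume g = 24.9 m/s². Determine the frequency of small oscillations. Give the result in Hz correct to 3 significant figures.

0.183 Hz

T = 2π√(L/g) = 2π√(18.8/24.9) = 5.460 s, so f = 1/T = 0.183 Hz.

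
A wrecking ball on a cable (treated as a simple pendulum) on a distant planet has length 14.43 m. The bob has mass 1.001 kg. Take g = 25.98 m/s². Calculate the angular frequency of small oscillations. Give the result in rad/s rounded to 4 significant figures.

ω = √(g/L) = √(25.98/14.43) = 1.342 rad/s.

1.342 rad/s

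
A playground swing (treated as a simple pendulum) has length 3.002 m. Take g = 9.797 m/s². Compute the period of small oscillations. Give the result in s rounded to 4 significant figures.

T = 2π√(L/g) = 2π√(3.002/9.797) = 2π × 0.55355 = 3.478 s.

3.478 s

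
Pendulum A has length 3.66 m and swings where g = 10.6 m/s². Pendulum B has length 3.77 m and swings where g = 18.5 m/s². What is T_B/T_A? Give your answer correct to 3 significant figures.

0.768

T = 2π√(L/g), so T_B/T_A = √((L_B/g_B)/(L_A/g_A)) = √((3.77/18.5)/(3.66/10.6)) = 0.768.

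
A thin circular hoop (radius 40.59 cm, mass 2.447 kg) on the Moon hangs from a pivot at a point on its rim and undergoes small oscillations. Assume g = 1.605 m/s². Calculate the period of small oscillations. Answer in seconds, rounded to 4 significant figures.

I_cm = mr² = 0.40316 kg·m². The pivot is at distance d = 0.4059 m from the centre of mass.
By the parallel-axis theorem, I = I_cm + md² = 0.40316 + 0.40316 = 0.80631 kg·m².
T = 2π√(I/(mgd)) = 2π√(0.80631/(2.447 × 1.605 × 0.4059)) = 4.469 s.

4.469 s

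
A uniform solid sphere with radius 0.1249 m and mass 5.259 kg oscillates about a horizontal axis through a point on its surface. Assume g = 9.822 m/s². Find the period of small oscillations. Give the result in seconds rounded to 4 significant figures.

I_cm = (2/5)mr² = 0.032816 kg·m². The pivot is at distance d = 0.1249 m from the centre of mass.
By the parallel-axis theorem, I = I_cm + md² = 0.032816 + 0.082040 = 0.11486 kg·m².
T = 2π√(I/(mgd)) = 2π√(0.11486/(5.259 × 9.822 × 0.1249)) = 0.8383 s.

0.8383 s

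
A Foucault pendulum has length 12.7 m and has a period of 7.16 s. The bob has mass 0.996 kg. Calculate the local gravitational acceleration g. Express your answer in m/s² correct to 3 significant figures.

From T = 2π√(L/g), g = 4π²L/T² = 4π² × 12.7/7.160² = 9.78 m/s².

9.78 m/s²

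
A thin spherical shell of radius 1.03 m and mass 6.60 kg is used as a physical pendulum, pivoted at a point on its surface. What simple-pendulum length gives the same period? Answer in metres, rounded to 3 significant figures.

The equivalent simple-pendulum length is L_eq = I/(md), where I is about the pivot and d = 1.030 m.
I_cm = (2/3)mR² = 4.668 kg·m², so I = I_cm + md² = 4.668 + 7.002 = 11.67 kg·m².
L_eq = 11.67/(6.60 × 1.030) = 1.72 m.

1.72 m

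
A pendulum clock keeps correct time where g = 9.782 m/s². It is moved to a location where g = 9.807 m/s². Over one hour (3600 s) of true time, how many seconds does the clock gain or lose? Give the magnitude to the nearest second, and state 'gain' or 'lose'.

gain 5 s

The clock's period scales as T ∝ 1/√g, so T'/T = √(9.782/9.807) = 0.998725.
In 3600 s of true time the clock registers 3600/0.998725 = 3604.6 s, so it gains 5 s.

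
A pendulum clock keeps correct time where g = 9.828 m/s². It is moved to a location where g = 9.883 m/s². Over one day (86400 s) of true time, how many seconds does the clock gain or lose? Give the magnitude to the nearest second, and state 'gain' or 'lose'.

The clock's period scales as T ∝ 1/√g, so T'/T = √(9.828/9.883) = 0.997214.
In 86400 s of true time the clock registers 86400/0.997214 = 86641.4 s, so it gains 241 s.

gain 241 s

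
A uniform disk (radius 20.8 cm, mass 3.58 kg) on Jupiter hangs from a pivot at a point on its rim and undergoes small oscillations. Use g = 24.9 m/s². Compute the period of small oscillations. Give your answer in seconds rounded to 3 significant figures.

0.703 s

I_cm = ½mr² = 0.07744 kg·m². The pivot is at distance d = 0.208 m from the centre of mass.
By the parallel-axis theorem, I = I_cm + md² = 0.07744 + 0.1549 = 0.2323 kg·m².
T = 2π√(I/(mgd)) = 2π√(0.2323/(3.58 × 24.9 × 0.208)) = 0.703 s.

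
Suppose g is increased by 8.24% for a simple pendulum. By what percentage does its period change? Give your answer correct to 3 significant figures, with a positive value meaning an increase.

-3.88%

T ∝ 1/√g, so T'/T = 1/√(1.082) = 0.9612.
Percentage change in T = (0.9612 − 1) × 100% = -3.88%.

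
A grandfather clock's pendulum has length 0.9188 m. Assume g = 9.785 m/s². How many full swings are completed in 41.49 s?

21

T = 2π√(L/g) = 2π√(0.9188/9.785) = 1.9254 s.
Number of complete oscillations = ⌊41.49/1.9254⌋ = ⌊21.549⌋ = 21.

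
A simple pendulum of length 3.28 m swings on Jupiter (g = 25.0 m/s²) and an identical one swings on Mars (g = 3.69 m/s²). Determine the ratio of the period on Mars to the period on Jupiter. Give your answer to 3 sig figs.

2.60

T ∝ 1/√g, so T₂/T₁ = √(g₁/g₂) = √(25.0/3.69) = 2.60.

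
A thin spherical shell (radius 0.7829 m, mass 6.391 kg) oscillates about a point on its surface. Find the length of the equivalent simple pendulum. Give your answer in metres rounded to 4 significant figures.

The equivalent simple-pendulum length is L_eq = I/(md), where I is about the pivot and d = 0.78290 m.
I_cm = (2/3)mR² = 2.6115 kg·m², so I = I_cm + md² = 2.6115 + 3.9173 = 6.5288 kg·m².
L_eq = 6.5288/(6.391 × 0.78290) = 1.305 m.

1.305 m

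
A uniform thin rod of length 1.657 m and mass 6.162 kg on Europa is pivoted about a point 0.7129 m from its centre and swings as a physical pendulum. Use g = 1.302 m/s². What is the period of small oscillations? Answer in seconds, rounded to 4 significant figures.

5.599 s

For a physical pendulum T = 2π√(I/(mgd)), with d = 0.71290 m from pivot to centre of mass.
I_cm = mL²/12 = 6.162 × 1.657²/12 = 1.4099 kg·m²; I = I_cm + md² = 1.4099 + 6.162 × 0.71290² = 4.5416 kg·m².
T = 2π√(4.5416/(6.162 × 1.302 × 0.71290)) = 5.599 s.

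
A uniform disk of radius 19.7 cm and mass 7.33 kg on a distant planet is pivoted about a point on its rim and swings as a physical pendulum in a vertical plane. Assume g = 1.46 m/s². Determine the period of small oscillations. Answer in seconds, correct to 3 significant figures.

I_cm = ½mr² = 0.1422 kg·m². The pivot is at distance d = 0.197 m from the centre of mass.
By the parallel-axis theorem, I = I_cm + md² = 0.1422 + 0.2845 = 0.4267 kg·m².
T = 2π√(I/(mgd)) = 2π√(0.4267/(7.33 × 1.46 × 0.197)) = 2.83 s.

2.83 s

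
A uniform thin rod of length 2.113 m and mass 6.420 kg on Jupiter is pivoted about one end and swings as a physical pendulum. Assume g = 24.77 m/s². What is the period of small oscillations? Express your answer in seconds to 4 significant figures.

For a physical pendulum T = 2π√(I/(mgd)), with d = 1.0565 m from pivot to centre of mass.
I_cm = mL²/12 = 6.420 × 2.113²/12 = 2.3887 kg·m²; I = I_cm + md² = 2.3887 + 6.420 × 1.0565² = 9.5546 kg·m².
T = 2π√(9.5546/(6.420 × 24.77 × 1.0565)) = 1.498 s.

1.498 s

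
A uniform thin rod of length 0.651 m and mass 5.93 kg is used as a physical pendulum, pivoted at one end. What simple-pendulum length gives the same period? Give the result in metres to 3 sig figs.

0.434 m

The equivalent simple-pendulum length is L_eq = I/(md), where I is about the pivot and d = 0.3255 m.
I_cm = (1/12)mL² = 0.2094 kg·m², so I = I_cm + md² = 0.2094 + 0.6283 = 0.8377 kg·m².
L_eq = 0.8377/(5.93 × 0.3255) = 0.434 m.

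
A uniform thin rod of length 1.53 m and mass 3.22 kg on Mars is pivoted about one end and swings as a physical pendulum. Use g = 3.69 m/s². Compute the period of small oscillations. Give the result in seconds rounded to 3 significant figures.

For a physical pendulum T = 2π√(I/(mgd)), with d = 0.7650 m from pivot to centre of mass.
I_cm = mL²/12 = 3.22 × 1.53²/12 = 0.6281 kg·m²; I = I_cm + md² = 0.6281 + 3.22 × 0.7650² = 2.513 kg·m².
T = 2π√(2.513/(3.22 × 3.69 × 0.7650)) = 3.30 s.

3.30 s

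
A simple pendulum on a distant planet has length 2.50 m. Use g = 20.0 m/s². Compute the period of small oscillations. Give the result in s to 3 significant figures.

T = 2π√(L/g) = 2π√(2.50/20.0) = 2π × 0.3536 = 2.22 s.

2.22 s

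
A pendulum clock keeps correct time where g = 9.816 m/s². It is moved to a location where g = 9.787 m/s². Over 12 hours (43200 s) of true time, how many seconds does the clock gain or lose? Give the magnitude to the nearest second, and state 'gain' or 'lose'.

lose 64 s

The clock's period scales as T ∝ 1/√g, so T'/T = √(9.816/9.787) = 1.00148.
In 43200 s of true time the clock registers 43200/1.00148 = 43136.1 s, so it loses 64 s.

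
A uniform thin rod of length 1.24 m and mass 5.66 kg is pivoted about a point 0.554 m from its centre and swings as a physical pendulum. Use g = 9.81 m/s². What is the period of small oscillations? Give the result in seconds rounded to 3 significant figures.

1.78 s

For a physical pendulum T = 2π√(I/(mgd)), with d = 0.5540 m from pivot to centre of mass.
I_cm = mL²/12 = 5.66 × 1.24²/12 = 0.7252 kg·m²; I = I_cm + md² = 0.7252 + 5.66 × 0.5540² = 2.462 kg·m².
T = 2π√(2.462/(5.66 × 9.81 × 0.5540)) = 1.78 s.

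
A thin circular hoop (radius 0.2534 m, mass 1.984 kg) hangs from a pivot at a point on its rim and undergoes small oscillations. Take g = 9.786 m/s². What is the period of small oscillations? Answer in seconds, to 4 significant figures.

1.430 s

I_cm = mr² = 0.12740 kg·m². The pivot is at distance d = 0.2534 m from the centre of mass.
By the parallel-axis theorem, I = I_cm + md² = 0.12740 + 0.12740 = 0.25479 kg·m².
T = 2π√(I/(mgd)) = 2π√(0.25479/(1.984 × 9.786 × 0.2534)) = 1.430 s.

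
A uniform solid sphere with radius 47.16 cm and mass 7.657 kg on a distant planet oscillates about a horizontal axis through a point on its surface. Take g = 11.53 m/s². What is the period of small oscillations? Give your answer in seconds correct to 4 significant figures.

I_cm = (2/5)mr² = 0.68119 kg·m². The pivot is at distance d = 0.4716 m from the centre of mass.
By the parallel-axis theorem, I = I_cm + md² = 0.68119 + 1.7030 = 2.3842 kg·m².
T = 2π√(I/(mgd)) = 2π√(2.3842/(7.657 × 11.53 × 0.4716)) = 1.504 s.

1.504 s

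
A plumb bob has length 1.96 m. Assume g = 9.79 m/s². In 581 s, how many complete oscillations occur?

206

T = 2π√(L/g) = 2π√(1.96/9.79) = 2.811 s.
Number of complete oscillations = ⌊581/2.811⌋ = ⌊206.7⌋ = 206.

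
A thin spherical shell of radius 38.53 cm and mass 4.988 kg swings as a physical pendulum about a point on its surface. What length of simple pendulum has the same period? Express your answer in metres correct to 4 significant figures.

0.6422 m

The equivalent simple-pendulum length is L_eq = I/(md), where I is about the pivot and d = 0.38530 m.
I_cm = (2/3)mR² = 0.49367 kg·m², so I = I_cm + md² = 0.49367 + 0.74050 = 1.2342 kg·m².
L_eq = 1.2342/(4.988 × 0.38530) = 0.6422 m.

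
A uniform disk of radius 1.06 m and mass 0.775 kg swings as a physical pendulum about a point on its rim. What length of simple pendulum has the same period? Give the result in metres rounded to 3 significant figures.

The equivalent simple-pendulum length is L_eq = I/(md), where I is about the pivot and d = 1.060 m.
I_cm = ½mR² = 0.4354 kg·m², so I = I_cm + md² = 0.4354 + 0.8708 = 1.306 kg·m².
L_eq = 1.306/(0.775 × 1.060) = 1.59 m.

1.59 m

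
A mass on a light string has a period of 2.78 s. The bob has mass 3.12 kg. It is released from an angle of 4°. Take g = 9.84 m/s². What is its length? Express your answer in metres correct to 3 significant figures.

1.93 m

From T = 2π√(L/g), L = gT²/(4π²) = 9.84 × 2.780²/(4π²) = 1.93 m.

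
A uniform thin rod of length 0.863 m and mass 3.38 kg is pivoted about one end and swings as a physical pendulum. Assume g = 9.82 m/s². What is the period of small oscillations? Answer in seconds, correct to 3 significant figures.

For a physical pendulum T = 2π√(I/(mgd)), with d = 0.4315 m from pivot to centre of mass.
I_cm = mL²/12 = 3.38 × 0.863²/12 = 0.2098 kg·m²; I = I_cm + md² = 0.2098 + 3.38 × 0.4315² = 0.8391 kg·m².
T = 2π√(0.8391/(3.38 × 9.82 × 0.4315)) = 1.52 s.

1.52 s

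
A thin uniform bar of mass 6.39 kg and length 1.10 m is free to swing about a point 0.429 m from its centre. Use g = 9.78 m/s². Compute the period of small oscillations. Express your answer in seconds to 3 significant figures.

For a physical pendulum T = 2π√(I/(mgd)), with d = 0.4290 m from pivot to centre of mass.
I_cm = mL²/12 = 6.39 × 1.10²/12 = 0.6443 kg·m²; I = I_cm + md² = 0.6443 + 6.39 × 0.4290² = 1.820 kg·m².
T = 2π√(1.820/(6.39 × 9.78 × 0.4290)) = 1.64 s.

1.64 s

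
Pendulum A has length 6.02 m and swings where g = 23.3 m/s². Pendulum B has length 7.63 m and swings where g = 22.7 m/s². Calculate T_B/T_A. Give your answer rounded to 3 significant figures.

1.14

T = 2π√(L/g), so T_B/T_A = √((L_B/g_B)/(L_A/g_A)) = √((7.63/22.7)/(6.02/23.3)) = 1.14.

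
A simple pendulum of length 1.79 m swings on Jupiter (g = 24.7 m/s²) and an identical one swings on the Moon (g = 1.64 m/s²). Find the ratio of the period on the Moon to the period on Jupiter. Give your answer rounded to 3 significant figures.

3.88

T ∝ 1/√g, so T₂/T₁ = √(g₁/g₂) = √(24.7/1.64) = 3.88.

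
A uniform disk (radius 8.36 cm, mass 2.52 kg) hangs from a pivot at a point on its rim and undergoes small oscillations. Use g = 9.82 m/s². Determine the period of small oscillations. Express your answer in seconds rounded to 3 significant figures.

I_cm = ½mr² = 0.008806 kg·m². The pivot is at distance d = 0.0836 m from the centre of mass.
By the parallel-axis theorem, I = I_cm + md² = 0.008806 + 0.01761 = 0.02642 kg·m².
T = 2π√(I/(mgd)) = 2π√(0.02642/(2.52 × 9.82 × 0.0836)) = 0.710 s.

0.710 s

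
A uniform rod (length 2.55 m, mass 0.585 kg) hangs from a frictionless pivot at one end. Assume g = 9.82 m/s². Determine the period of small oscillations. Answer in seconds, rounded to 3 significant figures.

2.61 s

For a physical pendulum T = 2π√(I/(mgd)), with d = 1.275 m from pivot to centre of mass.
I_cm = mL²/12 = 0.585 × 2.55²/12 = 0.3170 kg·m²; I = I_cm + md² = 0.3170 + 0.585 × 1.275² = 1.268 kg·m².
T = 2π√(1.268/(0.585 × 9.82 × 1.275)) = 2.61 s.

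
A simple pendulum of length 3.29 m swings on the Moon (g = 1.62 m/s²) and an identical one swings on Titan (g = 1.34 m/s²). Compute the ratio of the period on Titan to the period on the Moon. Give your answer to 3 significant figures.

1.10

T ∝ 1/√g, so T₂/T₁ = √(g₁/g₂) = √(1.62/1.34) = 1.10.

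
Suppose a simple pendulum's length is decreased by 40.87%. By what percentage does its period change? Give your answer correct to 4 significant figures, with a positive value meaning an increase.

-23.10%

T ∝ √L, so T'/T = √(0.59130) = 0.76896.
Percentage change in T = (0.76896 − 1) × 100% = -23.10%.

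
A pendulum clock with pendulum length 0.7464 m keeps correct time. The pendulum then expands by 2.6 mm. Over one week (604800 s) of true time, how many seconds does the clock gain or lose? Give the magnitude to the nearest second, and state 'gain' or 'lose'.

lose 1051 s

T ∝ √L, so T'/T = √(0.74900/0.7464) = 1.00174.
In 604800 s of true time the clock registers 604800/1.00174 = 603749.4 s, so it loses 1051 s.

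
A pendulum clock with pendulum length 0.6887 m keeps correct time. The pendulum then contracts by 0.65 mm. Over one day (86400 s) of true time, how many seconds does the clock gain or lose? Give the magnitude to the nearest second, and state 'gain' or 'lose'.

gain 41 s

T ∝ √L, so T'/T = √(0.68805/0.6887) = 0.999528.
In 86400 s of true time the clock registers 86400/0.999528 = 86440.8 s, so it gains 41 s.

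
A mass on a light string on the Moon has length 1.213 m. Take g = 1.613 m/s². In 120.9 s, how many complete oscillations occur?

T = 2π√(L/g) = 2π√(1.213/1.613) = 5.4487 s.
Number of complete oscillations = ⌊120.9/5.4487⌋ = ⌊22.189⌋ = 22.

22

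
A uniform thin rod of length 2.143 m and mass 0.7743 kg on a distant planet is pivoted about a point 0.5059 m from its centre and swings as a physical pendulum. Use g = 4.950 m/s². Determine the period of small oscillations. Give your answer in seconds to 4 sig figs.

For a physical pendulum T = 2π√(I/(mgd)), with d = 0.50590 m from pivot to centre of mass.
I_cm = mL²/12 = 0.7743 × 2.143²/12 = 0.29633 kg·m²; I = I_cm + md² = 0.29633 + 0.7743 × 0.50590² = 0.49450 kg·m².
T = 2π√(0.49450/(0.7743 × 4.950 × 0.50590)) = 3.173 s.

3.173 s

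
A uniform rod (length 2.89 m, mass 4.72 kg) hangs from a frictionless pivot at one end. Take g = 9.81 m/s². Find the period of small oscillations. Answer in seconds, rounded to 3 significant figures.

For a physical pendulum T = 2π√(I/(mgd)), with d = 1.445 m from pivot to centre of mass.
I_cm = mL²/12 = 4.72 × 2.89²/12 = 3.285 kg·m²; I = I_cm + md² = 3.285 + 4.72 × 1.445² = 13.14 kg·m².
T = 2π√(13.14/(4.72 × 9.81 × 1.445)) = 2.78 s.

2.78 s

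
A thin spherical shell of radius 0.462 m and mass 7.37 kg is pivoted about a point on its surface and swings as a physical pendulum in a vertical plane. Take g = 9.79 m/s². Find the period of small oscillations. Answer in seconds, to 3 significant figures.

1.76 s

I_cm = (2/3)mr² = 1.049 kg·m². The pivot is at distance d = 0.462 m from the centre of mass.
By the parallel-axis theorem, I = I_cm + md² = 1.049 + 1.573 = 2.622 kg·m².
T = 2π√(I/(mgd)) = 2π√(2.622/(7.37 × 9.79 × 0.462)) = 1.76 s.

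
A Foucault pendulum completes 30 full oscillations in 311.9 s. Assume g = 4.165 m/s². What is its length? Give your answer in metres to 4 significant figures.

T = 311.9/30 = 10.397 s.
From T = 2π√(L/g), L = gT²/(4π²) = 4.165 × 10.397²/(4π²) = 11.40 m.

11.40 m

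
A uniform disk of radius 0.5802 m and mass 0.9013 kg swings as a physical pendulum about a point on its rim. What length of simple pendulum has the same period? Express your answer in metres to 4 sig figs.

0.8703 m

The equivalent simple-pendulum length is L_eq = I/(md), where I is about the pivot and d = 0.58020 m.
I_cm = ½mR² = 0.15170 kg·m², so I = I_cm + md² = 0.15170 + 0.30341 = 0.45511 kg·m².
L_eq = 0.45511/(0.9013 × 0.58020) = 0.8703 m.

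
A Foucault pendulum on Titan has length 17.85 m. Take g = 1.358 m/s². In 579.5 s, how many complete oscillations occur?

25

T = 2π√(L/g) = 2π√(17.85/1.358) = 22.780 s.
Number of complete oscillations = ⌊579.5/22.780⌋ = ⌊25.439⌋ = 25.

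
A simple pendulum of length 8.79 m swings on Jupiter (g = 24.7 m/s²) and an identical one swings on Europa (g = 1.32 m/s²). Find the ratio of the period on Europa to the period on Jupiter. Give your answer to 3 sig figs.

4.33

T ∝ 1/√g, so T₂/T₁ = √(g₁/g₂) = √(24.7/1.32) = 4.33.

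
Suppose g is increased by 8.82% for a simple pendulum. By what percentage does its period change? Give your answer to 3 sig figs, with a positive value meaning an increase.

T ∝ 1/√g, so T'/T = 1/√(1.088) = 0.9586.
Percentage change in T = (0.9586 − 1) × 100% = -4.14%.

-4.14%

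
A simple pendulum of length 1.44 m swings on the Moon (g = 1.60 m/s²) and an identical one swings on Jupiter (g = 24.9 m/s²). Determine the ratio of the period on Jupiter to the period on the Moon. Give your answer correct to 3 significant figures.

T ∝ 1/√g, so T₂/T₁ = √(g₁/g₂) = √(1.60/24.9) = 0.253.

0.253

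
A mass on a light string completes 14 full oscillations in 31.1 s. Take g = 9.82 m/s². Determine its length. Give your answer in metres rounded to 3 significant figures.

1.23 m

T = 31.1/14 = 2.221 s.
From T = 2π√(L/g), L = gT²/(4π²) = 9.82 × 2.221²/(4π²) = 1.23 m.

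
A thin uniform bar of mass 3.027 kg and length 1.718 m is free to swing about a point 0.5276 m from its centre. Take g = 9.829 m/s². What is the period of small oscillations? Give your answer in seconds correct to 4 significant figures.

For a physical pendulum T = 2π√(I/(mgd)), with d = 0.52760 m from pivot to centre of mass.
I_cm = mL²/12 = 3.027 × 1.718²/12 = 0.74452 kg·m²; I = I_cm + md² = 0.74452 + 3.027 × 0.52760² = 1.5871 kg·m².
T = 2π√(1.5871/(3.027 × 9.829 × 0.52760)) = 1.998 s.

1.998 s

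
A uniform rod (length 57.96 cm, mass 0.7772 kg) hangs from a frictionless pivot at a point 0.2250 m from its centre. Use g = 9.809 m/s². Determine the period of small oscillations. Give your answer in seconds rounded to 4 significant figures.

1.186 s

For a physical pendulum T = 2π√(I/(mgd)), with d = 0.22500 m from pivot to centre of mass.
I_cm = mL²/12 = 0.7772 × 0.5796²/12 = 0.021757 kg·m²; I = I_cm + md² = 0.021757 + 0.7772 × 0.22500² = 0.061103 kg·m².
T = 2π√(0.061103/(0.7772 × 9.809 × 0.22500)) = 1.186 s.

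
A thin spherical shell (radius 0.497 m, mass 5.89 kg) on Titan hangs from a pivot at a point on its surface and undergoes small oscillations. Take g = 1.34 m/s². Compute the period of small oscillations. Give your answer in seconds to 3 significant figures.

4.94 s

I_cm = (2/3)mr² = 0.9699 kg·m². The pivot is at distance d = 0.497 m from the centre of mass.
By the parallel-axis theorem, I = I_cm + md² = 0.9699 + 1.455 = 2.425 kg·m².
T = 2π√(I/(mgd)) = 2π√(2.425/(5.89 × 1.34 × 0.497)) = 4.94 s.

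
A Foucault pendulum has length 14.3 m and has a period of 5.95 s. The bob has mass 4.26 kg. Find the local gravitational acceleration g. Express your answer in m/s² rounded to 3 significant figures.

15.9 m/s²

From T = 2π√(L/g), g = 4π²L/T² = 4π² × 14.3/5.950² = 15.9 m/s².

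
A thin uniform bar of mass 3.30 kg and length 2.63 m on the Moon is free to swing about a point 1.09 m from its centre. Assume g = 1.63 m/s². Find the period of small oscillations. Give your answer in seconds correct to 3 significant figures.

6.26 s

For a physical pendulum T = 2π√(I/(mgd)), with d = 1.090 m from pivot to centre of mass.
I_cm = mL²/12 = 3.30 × 2.63²/12 = 1.902 kg·m²; I = I_cm + md² = 1.902 + 3.30 × 1.090² = 5.823 kg·m².
T = 2π√(5.823/(3.30 × 1.63 × 1.090)) = 6.26 s.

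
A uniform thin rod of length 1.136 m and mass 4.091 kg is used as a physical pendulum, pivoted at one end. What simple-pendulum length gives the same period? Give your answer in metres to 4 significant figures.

0.7573 m

The equivalent simple-pendulum length is L_eq = I/(md), where I is about the pivot and d = 0.56800 m.
I_cm = (1/12)mL² = 0.43995 kg·m², so I = I_cm + md² = 0.43995 + 1.3199 = 1.7598 kg·m².
L_eq = 1.7598/(4.091 × 0.56800) = 0.7573 m.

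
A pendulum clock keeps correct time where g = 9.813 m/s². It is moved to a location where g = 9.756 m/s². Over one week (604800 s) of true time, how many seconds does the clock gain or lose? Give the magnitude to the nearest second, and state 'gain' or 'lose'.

The clock's period scales as T ∝ 1/√g, so T'/T = √(9.813/9.756) = 1.00292.
In 604800 s of true time the clock registers 604800/1.00292 = 603040.9 s, so it loses 1759 s.

lose 1759 s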